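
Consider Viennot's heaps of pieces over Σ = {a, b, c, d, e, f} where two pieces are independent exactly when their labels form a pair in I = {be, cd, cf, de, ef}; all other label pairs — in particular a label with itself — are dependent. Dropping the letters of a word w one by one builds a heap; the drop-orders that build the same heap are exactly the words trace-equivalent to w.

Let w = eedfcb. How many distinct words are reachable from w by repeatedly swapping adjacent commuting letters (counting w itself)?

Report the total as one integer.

piece 0:e — minimal
piece 1:e rests on {0:e}
piece 2:d — minimal
piece 3:f rests on {2:d}
piece 4:c rests on {1:e}
piece 5:b rests on {3:f, 4:c}
minimal pieces: {0:e, 2:d}
ways to finish when only these pieces remain (= sum over removing one remaining piece with nothing left below it):
  1 left: {5}→1
  2 left: {3,5}→1  {4,5}→1
  3 left: {1,4,5}→1  {2,3,5}→1  {3,4,5}→2
  4 left: {0,1,4,5}→1  {1,3,4,5}→3  {2,3,4,5}→3
  placing 0:e first → 6 extensions
  placing 2:d first → 4 extensions
total linear extensions = 10

10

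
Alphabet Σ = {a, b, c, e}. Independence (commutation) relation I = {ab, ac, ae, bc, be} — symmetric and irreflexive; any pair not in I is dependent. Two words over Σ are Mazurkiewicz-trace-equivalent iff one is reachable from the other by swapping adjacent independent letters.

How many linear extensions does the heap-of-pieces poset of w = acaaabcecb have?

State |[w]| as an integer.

piece 0:a — minimal
piece 1:c — minimal
piece 2:a rests on {0:a}
piece 3:a rests on {2:a}
piece 4:a rests on {3:a}
piece 5:b — minimal
piece 6:c rests on {1:c}
piece 7:e rests on {6:c}
piece 8:c rests on {7:e}
piece 9:b rests on {5:b}
minimal pieces: {0:a, 1:c, 5:b}
ways to finish when only these pieces remain (= sum over removing one remaining piece with nothing left below it):
  1 left: {4}→1  {8}→1  {9}→1
  2 left: {3,4}→1  {4,8}→2  {4,9}→2  {5,9}→1  {7,8}→1  {8,9}→2
  3 left: {2,3,4}→1  {3,4,8}→3  {3,4,9}→3  {4,5,9}→3  {4,7,8}→3  {4,8,9}→6  {5,8,9}→3  {6,7,8}→1  {7,8,9}→3
  4 left: {0,2,3,4}→1  {1,6,7,8}→1  {2,3,4,8}→4  {2,3,4,9}→4  {3,4,5,9}→6  {3,4,7,8}→6  {3,4,8,9}→12  {4,5,8,9}→12  {4,6,7,8}→4  {4,7,8,9}→12  {5,7,8,9}→6  {6,7,8,9}→4
  5 left: {0,2,3,4,8}→5  {0,2,3,4,9}→5  {1,4,6,7,8}→5  {1,6,7,8,9}→5  {2,3,4,5,9}→10  {2,3,4,7,8}→10  {2,3,4,8,9}→20  {3,4,5,8,9}→30  {3,4,6,7,8}→10  {3,4,7,8,9}→30  {4,5,7,8,9}→30  {4,6,7,8,9}→20  {5,6,7,8,9}→10
  6 left: {0,2,3,4,5,9}→15  {0,2,3,4,7,8}→15  {0,2,3,4,8,9}→30  {1,3,4,6,7,8}→15  {1,4,6,7,8,9}→30  {1,5,6,7,8,9}→15  {2,3,4,5,8,9}→60  {2,3,4,6,7,8}→20  {2,3,4,7,8,9}→60  {3,4,5,7,8,9}→90  {3,4,6,7,8,9}→60  {4,5,6,7,8,9}→60
  7 left: {0,2,3,4,5,8,9}→105  {0,2,3,4,6,7,8}→35  {0,2,3,4,7,8,9}→105  {1,2,3,4,6,7,8}→35  {1,3,4,6,7,8,9}→105  {1,4,5,6,7,8,9}→105  {2,3,4,5,7,8,9}→210  {2,3,4,6,7,8,9}→140  {3,4,5,6,7,8,9}→210
  8 left: {0,1,2,3,4,6,7,8}→70  {0,2,3,4,5,7,8,9}→420  {0,2,3,4,6,7,8,9}→280  {1,2,3,4,6,7,8,9}→280  {1,3,4,5,6,7,8,9}→420  {2,3,4,5,6,7,8,9}→560
  placing 0:a first → 1260 extensions
  placing 1:c first → 1260 extensions
  placing 5:b first → 630 extensions
total linear extensions = 3150

3150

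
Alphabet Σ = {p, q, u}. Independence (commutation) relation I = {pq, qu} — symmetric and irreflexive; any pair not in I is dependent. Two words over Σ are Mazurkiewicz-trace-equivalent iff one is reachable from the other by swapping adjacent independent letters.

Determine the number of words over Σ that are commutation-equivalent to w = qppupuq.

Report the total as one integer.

21

#0=q has no predecessor
#1=p has no predecessor
#2=p depends on [1:p]
#3=u depends on [2:p]
#4=p depends on [3:u]
#5=u depends on [4:p]
#6=q depends on [0:q]
sources: [0:q, 1:p]
N(rest) = Σ N(rest − s) over sources s of rest; N(one piece) = 1:
  size 1 → [5]=1  [6]=1
  size 2 → [0,6]=1  [4,5]=1  [5,6]=2
  size 3 → [0,5,6]=3  [3,4,5]=1  [4,5,6]=3
  size 4 → [0,4,5,6]=6  [2,3,4,5]=1  [3,4,5,6]=4
  size 5 → [0,3,4,5,6]=10  [1,2,3,4,5]=1  [2,3,4,5,6]=5
  first=0(q) contributes 6
  first=1(p) contributes 15
|[w]| = 21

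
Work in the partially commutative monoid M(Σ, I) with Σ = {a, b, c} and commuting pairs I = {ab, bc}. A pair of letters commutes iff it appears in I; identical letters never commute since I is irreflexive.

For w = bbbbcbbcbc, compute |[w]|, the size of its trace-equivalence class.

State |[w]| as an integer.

120

#0=b has no predecessor
#1=b depends on [0:b]
#2=b depends on [1:b]
#3=b depends on [2:b]
#4=c has no predecessor
#5=b depends on [3:b]
#6=b depends on [5:b]
#7=c depends on [4:c]
#8=b depends on [6:b]
#9=c depends on [7:c]
sources: [0:b, 4:c]
N(rest) = Σ N(rest − s) over sources s of rest; N(one piece) = 1:
  size 1 → [8]=1  [9]=1
  size 2 → [6,8]=1  [7,9]=1  [8,9]=2
  size 3 → [4,7,9]=1  [5,6,8]=1  [6,8,9]=3  [7,8,9]=3
  size 4 → [3,5,6,8]=1  [4,7,8,9]=4  [5,6,8,9]=4  [6,7,8,9]=6
  size 5 → [2,3,5,6,8]=1  [3,5,6,8,9]=5  [4,6,7,8,9]=10  [5,6,7,8,9]=10
  size 6 → [1,2,3,5,6,8]=1  [2,3,5,6,8,9]=6  [3,5,6,7,8,9]=15  [4,5,6,7,8,9]=20
  size 7 → [0,1,2,3,5,6,8]=1  [1,2,3,5,6,8,9]=7  [2,3,5,6,7,8,9]=21  [3,4,5,6,7,8,9]=35
  size 8 → [0,1,2,3,5,6,8,9]=8  [1,2,3,5,6,7,8,9]=28  [2,3,4,5,6,7,8,9]=56
  first=0(b) contributes 84
  first=4(c) contributes 36
|[w]| = 120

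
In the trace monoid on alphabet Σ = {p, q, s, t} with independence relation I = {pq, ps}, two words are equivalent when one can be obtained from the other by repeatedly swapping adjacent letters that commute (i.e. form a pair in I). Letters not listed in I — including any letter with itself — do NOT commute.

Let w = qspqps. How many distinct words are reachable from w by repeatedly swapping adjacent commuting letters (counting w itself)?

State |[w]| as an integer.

15

drop 0:q onto floor
drop 1:s onto {0:q}
drop 2:p onto floor
drop 3:q onto {1:s}
drop 4:p onto {2:p}
drop 5:s onto {3:q}
ground layer = {0:q, 2:p}
drop-orders for the pieces not yet dropped (sum over which currently-grounded one goes next):
  1 to go: {4} 1  {5} 1
  2 to go: {2,4} 1  {3,5} 1  {4,5} 2
  3 to go: {1,3,5} 1  {2,4,5} 3  {3,4,5} 3
  4 to go: {0,1,3,5} 1  {1,3,4,5} 4  {2,3,4,5} 6
  if 0:q drops first: 10 orders
  if 2:p drops first: 5 orders
heap linearizations: 15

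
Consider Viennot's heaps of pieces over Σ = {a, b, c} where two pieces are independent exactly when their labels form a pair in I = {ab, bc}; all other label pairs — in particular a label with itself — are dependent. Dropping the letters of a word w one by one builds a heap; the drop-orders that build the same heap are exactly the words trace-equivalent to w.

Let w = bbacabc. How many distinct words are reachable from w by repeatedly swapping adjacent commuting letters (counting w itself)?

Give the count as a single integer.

35

0(b) covers ∅
1(b) covers 0:b
2(a) covers ∅
3(c) covers 2:a
4(a) covers 3:c
5(b) covers 1:b
6(c) covers 4:a
floor of heap: 0:b, 2:a
completions by unplaced set U, small U first (add the entries for U minus each lowest piece of U):
  |U|=1: {5}:1  {6}:1
  |U|=2: {1,5}:1  {4,6}:1  {5,6}:2
  |U|=3: {0,1,5}:1  {1,5,6}:3  {3,4,6}:1  {4,5,6}:3
  |U|=4: {0,1,5,6}:4  {1,4,5,6}:6  {2,3,4,6}:1  {3,4,5,6}:4
  |U|=5: {0,1,4,5,6}:10  {1,3,4,5,6}:10  {2,3,4,5,6}:5
  start at 0(b): 15
  start at 2(a): 20
sum over floor = 35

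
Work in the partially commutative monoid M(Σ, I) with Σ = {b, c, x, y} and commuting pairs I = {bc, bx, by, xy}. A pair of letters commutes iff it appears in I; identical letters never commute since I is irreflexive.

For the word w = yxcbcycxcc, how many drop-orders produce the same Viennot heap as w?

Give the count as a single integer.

20

#0=y has no predecessor
#1=x has no predecessor
#2=c depends on [0:y, 1:x]
#3=b has no predecessor
#4=c depends on [2:c]
#5=y depends on [4:c]
#6=c depends on [5:y]
#7=x depends on [6:c]
#8=c depends on [7:x]
#9=c depends on [8:c]
sources: [0:y, 1:x, 3:b]
N(rest) = Σ N(rest − s) over sources s of rest; N(one piece) = 1:
  size 1 → [3]=1  [9]=1
  size 2 → [3,9]=2  [8,9]=1
  size 3 → [3,8,9]=3  [7,8,9]=1
  size 4 → [3,7,8,9]=4  [6,7,8,9]=1
  size 5 → [3,6,7,8,9]=5  [5,6,7,8,9]=1
  size 6 → [3,5,6,7,8,9]=6  [4,5,6,7,8,9]=1
  size 7 → [2,4,5,6,7,8,9]=1  [3,4,5,6,7,8,9]=7
  size 8 → [0,2,4,5,6,7,8,9]=1  [1,2,4,5,6,7,8,9]=1  [2,3,4,5,6,7,8,9]=8
  first=0(y) contributes 9
  first=1(x) contributes 9
  first=3(b) contributes 2
|[w]| = 20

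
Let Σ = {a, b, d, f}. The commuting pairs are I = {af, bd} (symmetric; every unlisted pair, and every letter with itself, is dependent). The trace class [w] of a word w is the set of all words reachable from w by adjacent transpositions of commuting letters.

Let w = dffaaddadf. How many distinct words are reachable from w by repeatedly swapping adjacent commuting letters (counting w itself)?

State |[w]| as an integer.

6

drop 0:d onto floor
drop 1:f onto {0:d}
drop 2:f onto {1:f}
drop 3:a onto {0:d}
drop 4:a onto {3:a}
drop 5:d onto {2:f, 4:a}
drop 6:d onto {5:d}
drop 7:a onto {6:d}
drop 8:d onto {7:a}
drop 9:f onto {8:d}
ground layer = {0:d}
drop-orders for the pieces not yet dropped (sum over which currently-grounded one goes next):
  1 to go: {9} 1
  2 to go: {8,9} 1
  3 to go: {7,8,9} 1
  4 to go: {6,7,8,9} 1
  5 to go: {5,6,7,8,9} 1
  6 to go: {2,5,6,7,8,9} 1  {4,5,6,7,8,9} 1
  7 to go: {1,2,5,6,7,8,9} 1  {2,4,5,6,7,8,9} 2  {3,4,5,6,7,8,9} 1
  8 to go: {1,2,4,5,6,7,8,9} 3  {2,3,4,5,6,7,8,9} 3
  if 0:d drops first: 6 orders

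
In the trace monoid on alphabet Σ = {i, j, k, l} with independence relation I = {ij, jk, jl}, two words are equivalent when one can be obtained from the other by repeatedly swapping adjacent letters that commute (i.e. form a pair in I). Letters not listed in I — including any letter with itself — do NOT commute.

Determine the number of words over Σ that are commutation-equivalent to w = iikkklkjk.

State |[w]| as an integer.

drop 0:i onto floor
drop 1:i onto {0:i}
drop 2:k onto {1:i}
drop 3:k onto {2:k}
drop 4:k onto {3:k}
drop 5:l onto {4:k}
drop 6:k onto {5:l}
drop 7:j onto floor
drop 8:k onto {6:k}
ground layer = {0:i, 7:j}
drop-orders for the pieces not yet dropped (sum over which currently-grounded one goes next):
  1 to go: {7} 1  {8} 1
  2 to go: {6,8} 1  {7,8} 2
  3 to go: {5,6,8} 1  {6,7,8} 3
  4 to go: {4,5,6,8} 1  {5,6,7,8} 4
  5 to go: {3,4,5,6,8} 1  {4,5,6,7,8} 5
  6 to go: {2,3,4,5,6,8} 1  {3,4,5,6,7,8} 6
  7 to go: {1,2,3,4,5,6,8} 1  {2,3,4,5,6,7,8} 7
  if 0:i drops first: 8 orders
  if 7:j drops first: 1 orders
heap linearizations: 9

9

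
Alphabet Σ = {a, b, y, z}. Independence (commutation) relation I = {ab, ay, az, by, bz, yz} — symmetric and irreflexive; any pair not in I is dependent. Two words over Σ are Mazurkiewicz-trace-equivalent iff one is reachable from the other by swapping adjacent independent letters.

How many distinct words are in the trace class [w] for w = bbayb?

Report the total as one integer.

#0=b has no predecessor
#1=b depends on [0:b]
#2=a has no predecessor
#3=y has no predecessor
#4=b depends on [1:b]
sources: [0:b, 2:a, 3:y]
N(rest) = Σ N(rest − s) over sources s of rest; N(one piece) = 1:
  size 1 → [2]=1  [3]=1  [4]=1
  size 2 → [1,4]=1  [2,3]=2  [2,4]=2  [3,4]=2
  size 3 → [0,1,4]=1  [1,2,4]=3  [1,3,4]=3  [2,3,4]=6
  first=0(b) contributes 12
  first=2(a) contributes 4
  first=3(y) contributes 4
|[w]| = 20

20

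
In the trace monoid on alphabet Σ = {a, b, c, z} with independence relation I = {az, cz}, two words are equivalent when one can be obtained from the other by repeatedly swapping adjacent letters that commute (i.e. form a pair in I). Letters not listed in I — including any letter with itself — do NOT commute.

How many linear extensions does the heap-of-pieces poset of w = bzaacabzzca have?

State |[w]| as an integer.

drop 0:b onto floor
drop 1:z onto {0:b}
drop 2:a onto {0:b}
drop 3:a onto {2:a}
drop 4:c onto {3:a}
drop 5:a onto {4:c}
drop 6:b onto {1:z, 5:a}
drop 7:z onto {6:b}
drop 8:z onto {7:z}
drop 9:c onto {6:b}
drop 10:a onto {9:c}
ground layer = {0:b}
drop-orders for the pieces not yet dropped (sum over which currently-grounded one goes next):
  1 to go: {8} 1  {10} 1
  2 to go: {7,8} 1  {8,10} 2  {9,10} 1
  3 to go: {7,8,10} 3  {8,9,10} 3
  4 to go: {7,8,9,10} 6
  5 to go: {6,7,8,9,10} 6
  6 to go: {1,6,7,8,9,10} 6  {5,6,7,8,9,10} 6
  7 to go: {1,5,6,7,8,9,10} 12  {4,5,6,7,8,9,10} 6
  8 to go: {1,4,5,6,7,8,9,10} 18  {3,4,5,6,7,8,9,10} 6
  9 to go: {1,3,4,5,6,7,8,9,10} 24  {2,3,4,5,6,7,8,9,10} 6
  if 0:b drops first: 30 orders

30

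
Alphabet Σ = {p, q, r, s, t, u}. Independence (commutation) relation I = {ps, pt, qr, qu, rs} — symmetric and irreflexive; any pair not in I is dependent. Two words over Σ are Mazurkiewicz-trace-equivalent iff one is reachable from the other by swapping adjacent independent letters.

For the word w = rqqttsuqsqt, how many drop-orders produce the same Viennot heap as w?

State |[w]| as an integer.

0(r) covers ∅
1(q) covers ∅
2(q) covers 1:q
3(t) covers 0:r, 2:q
4(t) covers 3:t
5(s) covers 4:t
6(u) covers 5:s
7(q) covers 5:s
8(s) covers 6:u, 7:q
9(q) covers 8:s
10(t) covers 9:q
floor of heap: 0:r, 1:q
completions by unplaced set U, small U first (add the entries for U minus each lowest piece of U):
  |U|=1: {10}:1
  |U|=2: {9,10}:1
  |U|=3: {8,9,10}:1
  |U|=4: {6,8,9,10}:1  {7,8,9,10}:1
  |U|=5: {6,7,8,9,10}:2
  |U|=6: {5,6,7,8,9,10}:2
  |U|=7: {4,5,6,7,8,9,10}:2
  |U|=8: {3,4,5,6,7,8,9,10}:2
  |U|=9: {0,3,4,5,6,7,8,9,10}:2  {2,3,4,5,6,7,8,9,10}:2
  start at 0(r): 2
  start at 1(q): 4
sum over floor = 6

6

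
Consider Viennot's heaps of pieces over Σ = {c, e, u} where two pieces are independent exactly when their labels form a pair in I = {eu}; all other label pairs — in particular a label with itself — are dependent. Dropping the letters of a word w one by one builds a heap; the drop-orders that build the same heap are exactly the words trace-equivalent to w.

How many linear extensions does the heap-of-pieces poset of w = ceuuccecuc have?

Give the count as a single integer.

piece 0:c — minimal
piece 1:e rests on {0:c}
piece 2:u rests on {0:c}
piece 3:u rests on {2:u}
piece 4:c rests on {1:e, 3:u}
piece 5:c rests on {4:c}
piece 6:e rests on {5:c}
piece 7:c rests on {6:e}
piece 8:u rests on {7:c}
piece 9:c rests on {8:u}
minimal pieces: {0:c}
ways to finish when only these pieces remain (= sum over removing one remaining piece with nothing left below it):
  1 left: {9}→1
  2 left: {8,9}→1
  3 left: {7,8,9}→1
  4 left: {6,7,8,9}→1
  5 left: {5,6,7,8,9}→1
  6 left: {4,5,6,7,8,9}→1
  7 left: {1,4,5,6,7,8,9}→1  {3,4,5,6,7,8,9}→1
  8 left: {1,3,4,5,6,7,8,9}→2  {2,3,4,5,6,7,8,9}→1
  placing 0:c first → 3 extensions

3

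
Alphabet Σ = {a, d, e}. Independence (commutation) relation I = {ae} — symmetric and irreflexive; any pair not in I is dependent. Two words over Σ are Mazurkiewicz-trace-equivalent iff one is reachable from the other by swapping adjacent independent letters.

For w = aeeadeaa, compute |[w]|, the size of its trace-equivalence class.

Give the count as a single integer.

18

piece 0:a — minimal
piece 1:e — minimal
piece 2:e rests on {1:e}
piece 3:a rests on {0:a}
piece 4:d rests on {2:e, 3:a}
piece 5:e rests on {4:d}
piece 6:a rests on {4:d}
piece 7:a rests on {6:a}
minimal pieces: {0:a, 1:e}
ways to finish when only these pieces remain (= sum over removing one remaining piece with nothing left below it):
  1 left: {5}→1  {7}→1
  2 left: {5,7}→2  {6,7}→1
  3 left: {5,6,7}→3
  4 left: {4,5,6,7}→3
  5 left: {2,4,5,6,7}→3  {3,4,5,6,7}→3
  6 left: {0,3,4,5,6,7}→3  {1,2,4,5,6,7}→3  {2,3,4,5,6,7}→6
  placing 0:a first → 9 extensions
  placing 1:e first → 9 extensions
total linear extensions = 18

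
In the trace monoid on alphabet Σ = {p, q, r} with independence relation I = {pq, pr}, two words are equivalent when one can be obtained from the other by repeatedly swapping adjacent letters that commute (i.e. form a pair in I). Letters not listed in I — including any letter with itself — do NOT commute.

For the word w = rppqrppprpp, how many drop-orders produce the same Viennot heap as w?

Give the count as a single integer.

piece 0:r — minimal
piece 1:p — minimal
piece 2:p rests on {1:p}
piece 3:q rests on {0:r}
piece 4:r rests on {3:q}
piece 5:p rests on {2:p}
piece 6:p rests on {5:p}
piece 7:p rests on {6:p}
piece 8:r rests on {4:r}
piece 9:p rests on {7:p}
piece 10:p rests on {9:p}
minimal pieces: {0:r, 1:p}
ways to finish when only these pieces remain (= sum over removing one remaining piece with nothing left below it):
  1 left: {8}→1  {10}→1
  2 left: {4,8}→1  {8,10}→2  {9,10}→1
  3 left: {3,4,8}→1  {4,8,10}→3  {7,9,10}→1  {8,9,10}→3
  4 left: {0,3,4,8}→1  {3,4,8,10}→4  {4,8,9,10}→6  {6,7,9,10}→1  {7,8,9,10}→4
  5 left: {0,3,4,8,10}→5  {3,4,8,9,10}→10  {4,7,8,9,10}→10  {5,6,7,9,10}→1  {6,7,8,9,10}→5
  6 left: {0,3,4,8,9,10}→15  {2,5,6,7,9,10}→1  {3,4,7,8,9,10}→20  {4,6,7,8,9,10}→15  {5,6,7,8,9,10}→6
  7 left: {0,3,4,7,8,9,10}→35  {1,2,5,6,7,9,10}→1  {2,5,6,7,8,9,10}→7  {3,4,6,7,8,9,10}→35  {4,5,6,7,8,9,10}→21
  8 left: {0,3,4,6,7,8,9,10}→70  {1,2,5,6,7,8,9,10}→8  {2,4,5,6,7,8,9,10}→28  {3,4,5,6,7,8,9,10}→56
  9 left: {0,3,4,5,6,7,8,9,10}→126  {1,2,4,5,6,7,8,9,10}→36  {2,3,4,5,6,7,8,9,10}→84
  placing 0:r first → 120 extensions
  placing 1:p first → 210 extensions
total linear extensions = 330

330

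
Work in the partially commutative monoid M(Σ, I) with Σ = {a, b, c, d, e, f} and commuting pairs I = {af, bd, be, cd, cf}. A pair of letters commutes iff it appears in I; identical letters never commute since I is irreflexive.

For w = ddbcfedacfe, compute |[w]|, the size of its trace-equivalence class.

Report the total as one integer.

drop 0:d onto floor
drop 1:d onto {0:d}
drop 2:b onto floor
drop 3:c onto {2:b}
drop 4:f onto {1:d, 2:b}
drop 5:e onto {3:c, 4:f}
drop 6:d onto {5:e}
drop 7:a onto {6:d}
drop 8:c onto {7:a}
drop 9:f onto {6:d}
drop 10:e onto {8:c, 9:f}
ground layer = {0:d, 2:b}
drop-orders for the pieces not yet dropped (sum over which currently-grounded one goes next):
  1 to go: {10} 1
  2 to go: {8,10} 1  {9,10} 1
  3 to go: {7,8,10} 1  {8,9,10} 2
  4 to go: {7,8,9,10} 3
  5 to go: {6,7,8,9,10} 3
  6 to go: {5,6,7,8,9,10} 3
  7 to go: {3,5,6,7,8,9,10} 3  {4,5,6,7,8,9,10} 3
  8 to go: {1,4,5,6,7,8,9,10} 3  {3,4,5,6,7,8,9,10} 6
  9 to go: {0,1,4,5,6,7,8,9,10} 3  {1,3,4,5,6,7,8,9,10} 9  {2,3,4,5,6,7,8,9,10} 6
  if 0:d drops first: 15 orders
  if 2:b drops first: 12 orders
heap linearizations: 27

27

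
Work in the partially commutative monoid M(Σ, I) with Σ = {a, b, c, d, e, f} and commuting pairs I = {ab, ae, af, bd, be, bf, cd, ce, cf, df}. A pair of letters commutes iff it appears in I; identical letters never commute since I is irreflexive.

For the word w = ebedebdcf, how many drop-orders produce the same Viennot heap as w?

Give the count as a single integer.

168

0(e) covers ∅
1(b) covers ∅
2(e) covers 0:e
3(d) covers 2:e
4(e) covers 3:d
5(b) covers 1:b
6(d) covers 4:e
7(c) covers 5:b
8(f) covers 4:e
floor of heap: 0:e, 1:b
completions by unplaced set U, small U first (add the entries for U minus each lowest piece of U):
  |U|=1: {6}:1  {7}:1  {8}:1
  |U|=2: {5,7}:1  {6,7}:2  {6,8}:2  {7,8}:2
  |U|=3: {1,5,7}:1  {4,6,8}:2  {5,6,7}:3  {5,7,8}:3  {6,7,8}:6
  |U|=4: {1,5,6,7}:4  {1,5,7,8}:4  {3,4,6,8}:2  {4,6,7,8}:8  {5,6,7,8}:12
  |U|=5: {1,5,6,7,8}:20  {2,3,4,6,8}:2  {3,4,6,7,8}:10  {4,5,6,7,8}:20
  |U|=6: {0,2,3,4,6,8}:2  {1,4,5,6,7,8}:40  {2,3,4,6,7,8}:12  {3,4,5,6,7,8}:30
  |U|=7: {0,2,3,4,6,7,8}:14  {1,3,4,5,6,7,8}:70  {2,3,4,5,6,7,8}:42
  start at 0(e): 112
  start at 1(b): 56
sum over floor = 168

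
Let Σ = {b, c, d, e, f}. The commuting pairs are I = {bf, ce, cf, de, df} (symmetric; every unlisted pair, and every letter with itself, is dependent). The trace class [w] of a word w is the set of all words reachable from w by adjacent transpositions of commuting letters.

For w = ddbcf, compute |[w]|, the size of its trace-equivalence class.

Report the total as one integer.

5

drop 0:d onto floor
drop 1:d onto {0:d}
drop 2:b onto {1:d}
drop 3:c onto {2:b}
drop 4:f onto floor
ground layer = {0:d, 4:f}
drop-orders for the pieces not yet dropped (sum over which currently-grounded one goes next):
  1 to go: {3} 1  {4} 1
  2 to go: {2,3} 1  {3,4} 2
  3 to go: {1,2,3} 1  {2,3,4} 3
  if 0:d drops first: 4 orders
  if 4:f drops first: 1 orders
heap linearizations: 5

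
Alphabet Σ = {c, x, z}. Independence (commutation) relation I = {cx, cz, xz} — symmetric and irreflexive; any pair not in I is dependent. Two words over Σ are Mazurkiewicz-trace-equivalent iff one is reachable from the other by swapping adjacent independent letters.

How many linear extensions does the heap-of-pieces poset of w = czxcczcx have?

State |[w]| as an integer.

420

piece 0:c — minimal
piece 1:z — minimal
piece 2:x — minimal
piece 3:c rests on {0:c}
piece 4:c rests on {3:c}
piece 5:z rests on {1:z}
piece 6:c rests on {4:c}
piece 7:x rests on {2:x}
minimal pieces: {0:c, 1:z, 2:x}
ways to finish when only these pieces remain (= sum over removing one remaining piece with nothing left below it):
  1 left: {5}→1  {6}→1  {7}→1
  2 left: {1,5}→1  {2,7}→1  {4,6}→1  {5,6}→2  {5,7}→2  {6,7}→2
  3 left: {1,5,6}→3  {1,5,7}→3  {2,5,7}→3  {2,6,7}→3  {3,4,6}→1  {4,5,6}→3  {4,6,7}→3  {5,6,7}→6
  4 left: {0,3,4,6}→1  {1,2,5,7}→6  {1,4,5,6}→6  {1,5,6,7}→12  {2,4,6,7}→6  {2,5,6,7}→12  {3,4,5,6}→4  {3,4,6,7}→4  {4,5,6,7}→12
  5 left: {0,3,4,5,6}→5  {0,3,4,6,7}→5  {1,2,5,6,7}→30  {1,3,4,5,6}→10  {1,4,5,6,7}→30  {2,3,4,6,7}→10  {2,4,5,6,7}→30  {3,4,5,6,7}→20
  6 left: {0,1,3,4,5,6}→15  {0,2,3,4,6,7}→15  {0,3,4,5,6,7}→30  {1,2,4,5,6,7}→90  {1,3,4,5,6,7}→60  {2,3,4,5,6,7}→60
  placing 0:c first → 210 extensions
  placing 1:z first → 105 extensions
  placing 2:x first → 105 extensions
total linear extensions = 420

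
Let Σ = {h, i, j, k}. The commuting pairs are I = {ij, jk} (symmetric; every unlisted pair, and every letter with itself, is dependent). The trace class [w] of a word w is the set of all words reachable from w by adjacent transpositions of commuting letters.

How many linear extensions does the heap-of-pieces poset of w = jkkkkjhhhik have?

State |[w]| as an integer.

15

piece 0:j — minimal
piece 1:k — minimal
piece 2:k rests on {1:k}
piece 3:k rests on {2:k}
piece 4:k rests on {3:k}
piece 5:j rests on {0:j}
piece 6:h rests on {4:k, 5:j}
piece 7:h rests on {6:h}
piece 8:h rests on {7:h}
piece 9:i rests on {8:h}
piece 10:k rests on {9:i}
minimal pieces: {0:j, 1:k}
ways to finish when only these pieces remain (= sum over removing one remaining piece with nothing left below it):
  1 left: {10}→1
  2 left: {9,10}→1
  3 left: {8,9,10}→1
  4 left: {7,8,9,10}→1
  5 left: {6,7,8,9,10}→1
  6 left: {4,6,7,8,9,10}→1  {5,6,7,8,9,10}→1
  7 left: {0,5,6,7,8,9,10}→1  {3,4,6,7,8,9,10}→1  {4,5,6,7,8,9,10}→2
  8 left: {0,4,5,6,7,8,9,10}→3  {2,3,4,6,7,8,9,10}→1  {3,4,5,6,7,8,9,10}→3
  9 left: {0,3,4,5,6,7,8,9,10}→6  {1,2,3,4,6,7,8,9,10}→1  {2,3,4,5,6,7,8,9,10}→4
  placing 0:j first → 5 extensions
  placing 1:k first → 10 extensions
total linear extensions = 15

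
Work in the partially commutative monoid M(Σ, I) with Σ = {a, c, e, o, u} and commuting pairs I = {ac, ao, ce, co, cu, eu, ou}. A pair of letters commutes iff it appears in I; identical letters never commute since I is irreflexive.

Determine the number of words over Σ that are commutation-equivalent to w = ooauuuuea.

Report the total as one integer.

0(o) covers ∅
1(o) covers 0:o
2(a) covers ∅
3(u) covers 2:a
4(u) covers 3:u
5(u) covers 4:u
6(u) covers 5:u
7(e) covers 1:o, 2:a
8(a) covers 6:u, 7:e
floor of heap: 0:o, 2:a
completions by unplaced set U, small U first (add the entries for U minus each lowest piece of U):
  |U|=1: {8}:1
  |U|=2: {6,8}:1  {7,8}:1
  |U|=3: {1,7,8}:1  {5,6,8}:1  {6,7,8}:2
  |U|=4: {0,1,7,8}:1  {1,6,7,8}:3  {4,5,6,8}:1  {5,6,7,8}:3
  |U|=5: {0,1,6,7,8}:4  {1,5,6,7,8}:6  {3,4,5,6,8}:1  {4,5,6,7,8}:4
  |U|=6: {0,1,5,6,7,8}:10  {1,4,5,6,7,8}:10  {3,4,5,6,7,8}:5
  |U|=7: {0,1,4,5,6,7,8}:20  {1,3,4,5,6,7,8}:15  {2,3,4,5,6,7,8}:5
  start at 0(o): 20
  start at 2(a): 35
sum over floor = 55

55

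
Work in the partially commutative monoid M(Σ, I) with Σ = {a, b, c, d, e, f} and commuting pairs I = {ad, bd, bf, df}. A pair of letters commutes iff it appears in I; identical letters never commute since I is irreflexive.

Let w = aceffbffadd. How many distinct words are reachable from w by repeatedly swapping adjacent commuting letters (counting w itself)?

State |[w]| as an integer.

drop 0:a onto floor
drop 1:c onto {0:a}
drop 2:e onto {1:c}
drop 3:f onto {2:e}
drop 4:f onto {3:f}
drop 5:b onto {2:e}
drop 6:f onto {4:f}
drop 7:f onto {6:f}
drop 8:a onto {5:b, 7:f}
drop 9:d onto {2:e}
drop 10:d onto {9:d}
ground layer = {0:a}
drop-orders for the pieces not yet dropped (sum over which currently-grounded one goes next):
  1 to go: {8} 1  {10} 1
  2 to go: {5,8} 1  {7,8} 1  {8,10} 2  {9,10} 1
  3 to go: {5,7,8} 2  {5,8,10} 3  {6,7,8} 1  {7,8,10} 3  {8,9,10} 3
  4 to go: {4,6,7,8} 1  {5,6,7,8} 3  {5,7,8,10} 8  {5,8,9,10} 6  {6,7,8,10} 4  {7,8,9,10} 6
  5 to go: {3,4,6,7,8} 1  {4,5,6,7,8} 4  {4,6,7,8,10} 5  {5,6,7,8,10} 15  {5,7,8,9,10} 20  {6,7,8,9,10} 10
  6 to go: {3,4,5,6,7,8} 5  {3,4,6,7,8,10} 6  {4,5,6,7,8,10} 24  {4,6,7,8,9,10} 15  {5,6,7,8,9,10} 45
  7 to go: {3,4,5,6,7,8,10} 35  {3,4,6,7,8,9,10} 21  {4,5,6,7,8,9,10} 84
  8 to go: {3,4,5,6,7,8,9,10} 140
  9 to go: {2,3,4,5,6,7,8,9,10} 140
  if 0:a drops first: 140 orders

140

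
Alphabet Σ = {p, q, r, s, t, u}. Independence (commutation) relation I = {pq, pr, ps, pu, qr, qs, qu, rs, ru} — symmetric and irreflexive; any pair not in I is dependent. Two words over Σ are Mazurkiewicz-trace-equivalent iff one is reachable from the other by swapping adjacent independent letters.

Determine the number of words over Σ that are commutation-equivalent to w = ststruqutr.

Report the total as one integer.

12

piece 0:s — minimal
piece 1:t rests on {0:s}
piece 2:s rests on {1:t}
piece 3:t rests on {2:s}
piece 4:r rests on {3:t}
piece 5:u rests on {3:t}
piece 6:q rests on {3:t}
piece 7:u rests on {5:u}
piece 8:t rests on {4:r, 6:q, 7:u}
piece 9:r rests on {8:t}
minimal pieces: {0:s}
ways to finish when only these pieces remain (= sum over removing one remaining piece with nothing left below it):
  1 left: {9}→1
  2 left: {8,9}→1
  3 left: {4,8,9}→1  {6,8,9}→1  {7,8,9}→1
  4 left: {4,6,8,9}→2  {4,7,8,9}→2  {5,7,8,9}→1  {6,7,8,9}→2
  5 left: {4,5,7,8,9}→3  {4,6,7,8,9}→6  {5,6,7,8,9}→3
  6 left: {4,5,6,7,8,9}→12
  7 left: {3,4,5,6,7,8,9}→12
  8 left: {2,3,4,5,6,7,8,9}→12
  placing 0:s first → 12 extensions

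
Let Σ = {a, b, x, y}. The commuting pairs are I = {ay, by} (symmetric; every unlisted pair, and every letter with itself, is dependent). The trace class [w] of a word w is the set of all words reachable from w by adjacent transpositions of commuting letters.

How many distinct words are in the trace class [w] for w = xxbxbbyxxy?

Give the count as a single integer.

piece 0:x — minimal
piece 1:x rests on {0:x}
piece 2:b rests on {1:x}
piece 3:x rests on {2:b}
piece 4:b rests on {3:x}
piece 5:b rests on {4:b}
piece 6:y rests on {3:x}
piece 7:x rests on {5:b, 6:y}
piece 8:x rests on {7:x}
piece 9:y rests on {8:x}
minimal pieces: {0:x}
ways to finish when only these pieces remain (= sum over removing one remaining piece with nothing left below it):
  1 left: {9}→1
  2 left: {8,9}→1
  3 left: {7,8,9}→1
  4 left: {5,7,8,9}→1  {6,7,8,9}→1
  5 left: {4,5,7,8,9}→1  {5,6,7,8,9}→2
  6 left: {4,5,6,7,8,9}→3
  7 left: {3,4,5,6,7,8,9}→3
  8 left: {2,3,4,5,6,7,8,9}→3
  placing 0:x first → 3 extensions

3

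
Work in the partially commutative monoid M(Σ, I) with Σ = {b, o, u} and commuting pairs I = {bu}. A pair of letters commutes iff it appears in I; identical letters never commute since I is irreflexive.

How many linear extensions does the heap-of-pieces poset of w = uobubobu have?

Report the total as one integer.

6

drop 0:u onto floor
drop 1:o onto {0:u}
drop 2:b onto {1:o}
drop 3:u onto {1:o}
drop 4:b onto {2:b}
drop 5:o onto {3:u, 4:b}
drop 6:b onto {5:o}
drop 7:u onto {5:o}
ground layer = {0:u}
drop-orders for the pieces not yet dropped (sum over which currently-grounded one goes next):
  1 to go: {6} 1  {7} 1
  2 to go: {6,7} 2
  3 to go: {5,6,7} 2
  4 to go: {3,5,6,7} 2  {4,5,6,7} 2
  5 to go: {2,4,5,6,7} 2  {3,4,5,6,7} 4
  6 to go: {2,3,4,5,6,7} 6
  if 0:u drops first: 6 orders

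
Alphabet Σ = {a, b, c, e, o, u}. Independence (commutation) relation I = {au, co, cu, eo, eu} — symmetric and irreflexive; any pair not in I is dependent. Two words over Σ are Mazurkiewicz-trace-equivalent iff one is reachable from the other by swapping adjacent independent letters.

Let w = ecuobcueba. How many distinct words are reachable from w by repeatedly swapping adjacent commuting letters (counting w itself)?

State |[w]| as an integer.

18

piece 0:e — minimal
piece 1:c rests on {0:e}
piece 2:u — minimal
piece 3:o rests on {2:u}
piece 4:b rests on {1:c, 3:o}
piece 5:c rests on {4:b}
piece 6:u rests on {4:b}
piece 7:e rests on {5:c}
piece 8:b rests on {6:u, 7:e}
piece 9:a rests on {8:b}
minimal pieces: {0:e, 2:u}
ways to finish when only these pieces remain (= sum over removing one remaining piece with nothing left below it):
  1 left: {9}→1
  2 left: {8,9}→1
  3 left: {6,8,9}→1  {7,8,9}→1
  4 left: {5,7,8,9}→1  {6,7,8,9}→2
  5 left: {5,6,7,8,9}→3
  6 left: {4,5,6,7,8,9}→3
  7 left: {1,4,5,6,7,8,9}→3  {3,4,5,6,7,8,9}→3
  8 left: {0,1,4,5,6,7,8,9}→3  {1,3,4,5,6,7,8,9}→6  {2,3,4,5,6,7,8,9}→3
  placing 0:e first → 9 extensions
  placing 2:u first → 9 extensions
total linear extensions = 18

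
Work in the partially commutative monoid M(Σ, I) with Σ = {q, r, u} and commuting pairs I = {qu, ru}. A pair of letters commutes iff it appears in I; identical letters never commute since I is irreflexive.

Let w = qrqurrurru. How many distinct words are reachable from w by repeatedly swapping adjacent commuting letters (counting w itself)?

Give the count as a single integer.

#0=q has no predecessor
#1=r depends on [0:q]
#2=q depends on [1:r]
#3=u has no predecessor
#4=r depends on [2:q]
#5=r depends on [4:r]
#6=u depends on [3:u]
#7=r depends on [5:r]
#8=r depends on [7:r]
#9=u depends on [6:u]
sources: [0:q, 3:u]
N(rest) = Σ N(rest − s) over sources s of rest; N(one piece) = 1:
  size 1 → [8]=1  [9]=1
  size 2 → [6,9]=1  [7,8]=1  [8,9]=2
  size 3 → [3,6,9]=1  [5,7,8]=1  [6,8,9]=3  [7,8,9]=3
  size 4 → [3,6,8,9]=4  [4,5,7,8]=1  [5,7,8,9]=4  [6,7,8,9]=6
  size 5 → [2,4,5,7,8]=1  [3,6,7,8,9]=10  [4,5,7,8,9]=5  [5,6,7,8,9]=10
  size 6 → [1,2,4,5,7,8]=1  [2,4,5,7,8,9]=6  [3,5,6,7,8,9]=20  [4,5,6,7,8,9]=15
  size 7 → [0,1,2,4,5,7,8]=1  [1,2,4,5,7,8,9]=7  [2,4,5,6,7,8,9]=21  [3,4,5,6,7,8,9]=35
  size 8 → [0,1,2,4,5,7,8,9]=8  [1,2,4,5,6,7,8,9]=28  [2,3,4,5,6,7,8,9]=56
  first=0(q) contributes 84
  first=3(u) contributes 36
|[w]| = 120

120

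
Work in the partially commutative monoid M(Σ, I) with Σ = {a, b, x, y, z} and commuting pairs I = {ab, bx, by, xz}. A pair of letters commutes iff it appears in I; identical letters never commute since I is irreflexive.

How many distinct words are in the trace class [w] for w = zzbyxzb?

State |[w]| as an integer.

piece 0:z — minimal
piece 1:z rests on {0:z}
piece 2:b rests on {1:z}
piece 3:y rests on {1:z}
piece 4:x rests on {3:y}
piece 5:z rests on {2:b, 3:y}
piece 6:b rests on {5:z}
minimal pieces: {0:z}
ways to finish when only these pieces remain (= sum over removing one remaining piece with nothing left below it):
  1 left: {4}→1  {6}→1
  2 left: {4,6}→2  {5,6}→1
  3 left: {2,5,6}→1  {4,5,6}→3
  4 left: {2,4,5,6}→4  {3,4,5,6}→3
  5 left: {2,3,4,5,6}→7
  placing 0:z first → 7 extensions

7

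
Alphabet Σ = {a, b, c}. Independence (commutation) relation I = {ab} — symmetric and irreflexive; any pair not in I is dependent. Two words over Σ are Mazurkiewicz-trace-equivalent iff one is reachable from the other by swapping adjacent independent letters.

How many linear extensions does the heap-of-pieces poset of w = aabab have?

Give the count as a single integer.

piece 0:a — minimal
piece 1:a rests on {0:a}
piece 2:b — minimal
piece 3:a rests on {1:a}
piece 4:b rests on {2:b}
minimal pieces: {0:a, 2:b}
ways to finish when only these pieces remain (= sum over removing one remaining piece with nothing left below it):
  1 left: {3}→1  {4}→1
  2 left: {1,3}→1  {2,4}→1  {3,4}→2
  3 left: {0,1,3}→1  {1,3,4}→3  {2,3,4}→3
  placing 0:a first → 6 extensions
  placing 2:b first → 4 extensions
total linear extensions = 10

10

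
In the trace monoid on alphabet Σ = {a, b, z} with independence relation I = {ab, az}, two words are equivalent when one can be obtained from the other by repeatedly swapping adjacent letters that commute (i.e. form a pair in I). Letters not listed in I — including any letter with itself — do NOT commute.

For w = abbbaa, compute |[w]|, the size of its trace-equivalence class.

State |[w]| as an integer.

drop 0:a onto floor
drop 1:b onto floor
drop 2:b onto {1:b}
drop 3:b onto {2:b}
drop 4:a onto {0:a}
drop 5:a onto {4:a}
ground layer = {0:a, 1:b}
drop-orders for the pieces not yet dropped (sum over which currently-grounded one goes next):
  1 to go: {3} 1  {5} 1
  2 to go: {2,3} 1  {3,5} 2  {4,5} 1
  3 to go: {0,4,5} 1  {1,2,3} 1  {2,3,5} 3  {3,4,5} 3
  4 to go: {0,3,4,5} 4  {1,2,3,5} 4  {2,3,4,5} 6
  if 0:a drops first: 10 orders
  if 1:b drops first: 10 orders
heap linearizations: 20

20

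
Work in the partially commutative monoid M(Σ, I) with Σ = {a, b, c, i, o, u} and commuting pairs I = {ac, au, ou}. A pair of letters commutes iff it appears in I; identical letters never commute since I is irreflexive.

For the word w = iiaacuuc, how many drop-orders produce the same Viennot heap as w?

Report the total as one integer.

15

drop 0:i onto floor
drop 1:i onto {0:i}
drop 2:a onto {1:i}
drop 3:a onto {2:a}
drop 4:c onto {1:i}
drop 5:u onto {4:c}
drop 6:u onto {5:u}
drop 7:c onto {6:u}
ground layer = {0:i}
drop-orders for the pieces not yet dropped (sum over which currently-grounded one goes next):
  1 to go: {3} 1  {7} 1
  2 to go: {2,3} 1  {3,7} 2  {6,7} 1
  3 to go: {2,3,7} 3  {3,6,7} 3  {5,6,7} 1
  4 to go: {2,3,6,7} 6  {3,5,6,7} 4  {4,5,6,7} 1
  5 to go: {2,3,5,6,7} 10  {3,4,5,6,7} 5
  6 to go: {2,3,4,5,6,7} 15
  if 0:i drops first: 15 orders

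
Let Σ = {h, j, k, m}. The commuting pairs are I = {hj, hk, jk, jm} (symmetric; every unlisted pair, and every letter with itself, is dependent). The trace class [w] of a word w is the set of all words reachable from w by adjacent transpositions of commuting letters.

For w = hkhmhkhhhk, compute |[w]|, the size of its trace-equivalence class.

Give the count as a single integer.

piece 0:h — minimal
piece 1:k — minimal
piece 2:h rests on {0:h}
piece 3:m rests on {1:k, 2:h}
piece 4:h rests on {3:m}
piece 5:k rests on {3:m}
piece 6:h rests on {4:h}
piece 7:h rests on {6:h}
piece 8:h rests on {7:h}
piece 9:k rests on {5:k}
minimal pieces: {0:h, 1:k}
ways to finish when only these pieces remain (= sum over removing one remaining piece with nothing left below it):
  1 left: {8}→1  {9}→1
  2 left: {5,9}→1  {7,8}→1  {8,9}→2
  3 left: {5,8,9}→3  {6,7,8}→1  {7,8,9}→3
  4 left: {4,6,7,8}→1  {5,7,8,9}→6  {6,7,8,9}→4
  5 left: {4,6,7,8,9}→5  {5,6,7,8,9}→10
  6 left: {4,5,6,7,8,9}→15
  7 left: {3,4,5,6,7,8,9}→15
  8 left: {1,3,4,5,6,7,8,9}→15  {2,3,4,5,6,7,8,9}→15
  placing 0:h first → 30 extensions
  placing 1:k first → 15 extensions
total linear extensions = 45

45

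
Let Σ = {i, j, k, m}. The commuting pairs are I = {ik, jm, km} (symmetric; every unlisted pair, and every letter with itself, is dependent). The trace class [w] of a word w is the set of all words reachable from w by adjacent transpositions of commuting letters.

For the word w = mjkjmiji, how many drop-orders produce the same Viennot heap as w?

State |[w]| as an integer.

#0=m has no predecessor
#1=j has no predecessor
#2=k depends on [1:j]
#3=j depends on [2:k]
#4=m depends on [0:m]
#5=i depends on [3:j, 4:m]
#6=j depends on [5:i]
#7=i depends on [6:j]
sources: [0:m, 1:j]
N(rest) = Σ N(rest − s) over sources s of rest; N(one piece) = 1:
  size 1 → [7]=1
  size 2 → [6,7]=1
  size 3 → [5,6,7]=1
  size 4 → [3,5,6,7]=1  [4,5,6,7]=1
  size 5 → [0,4,5,6,7]=1  [2,3,5,6,7]=1  [3,4,5,6,7]=2
  size 6 → [0,3,4,5,6,7]=3  [1,2,3,5,6,7]=1  [2,3,4,5,6,7]=3
  first=0(m) contributes 4
  first=1(j) contributes 6
|[w]| = 10

10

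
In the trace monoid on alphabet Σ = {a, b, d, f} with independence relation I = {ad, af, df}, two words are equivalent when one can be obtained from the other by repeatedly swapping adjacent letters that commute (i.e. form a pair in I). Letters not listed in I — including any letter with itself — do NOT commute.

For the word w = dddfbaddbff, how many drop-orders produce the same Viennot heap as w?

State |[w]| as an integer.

#0=d has no predecessor
#1=d depends on [0:d]
#2=d depends on [1:d]
#3=f has no predecessor
#4=b depends on [2:d, 3:f]
#5=a depends on [4:b]
#6=d depends on [4:b]
#7=d depends on [6:d]
#8=b depends on [5:a, 7:d]
#9=f depends on [8:b]
#10=f depends on [9:f]
sources: [0:d, 3:f]
N(rest) = Σ N(rest − s) over sources s of rest; N(one piece) = 1:
  size 1 → [10]=1
  size 2 → [9,10]=1
  size 3 → [8,9,10]=1
  size 4 → [5,8,9,10]=1  [7,8,9,10]=1
  size 5 → [5,7,8,9,10]=2  [6,7,8,9,10]=1
  size 6 → [5,6,7,8,9,10]=3
  size 7 → [4,5,6,7,8,9,10]=3
  size 8 → [2,4,5,6,7,8,9,10]=3  [3,4,5,6,7,8,9,10]=3
  size 9 → [1,2,4,5,6,7,8,9,10]=3  [2,3,4,5,6,7,8,9,10]=6
  first=0(d) contributes 9
  first=3(f) contributes 3
|[w]| = 12

12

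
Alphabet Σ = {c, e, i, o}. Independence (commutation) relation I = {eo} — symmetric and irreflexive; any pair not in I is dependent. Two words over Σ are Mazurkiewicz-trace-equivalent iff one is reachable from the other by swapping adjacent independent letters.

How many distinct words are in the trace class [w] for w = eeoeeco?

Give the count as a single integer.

piece 0:e — minimal
piece 1:e rests on {0:e}
piece 2:o — minimal
piece 3:e rests on {1:e}
piece 4:e rests on {3:e}
piece 5:c rests on {2:o, 4:e}
piece 6:o rests on {5:c}
minimal pieces: {0:e, 2:o}
ways to finish when only these pieces remain (= sum over removing one remaining piece with nothing left below it):
  1 left: {6}→1
  2 left: {5,6}→1
  3 left: {2,5,6}→1  {4,5,6}→1
  4 left: {2,4,5,6}→2  {3,4,5,6}→1
  5 left: {1,3,4,5,6}→1  {2,3,4,5,6}→3
  placing 0:e first → 4 extensions
  placing 2:o first → 1 extensions
total linear extensions = 5

5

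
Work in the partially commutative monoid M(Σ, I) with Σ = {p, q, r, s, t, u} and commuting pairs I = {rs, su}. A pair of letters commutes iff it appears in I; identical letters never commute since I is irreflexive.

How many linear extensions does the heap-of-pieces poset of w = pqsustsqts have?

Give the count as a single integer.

#0=p has no predecessor
#1=q depends on [0:p]
#2=s depends on [1:q]
#3=u depends on [1:q]
#4=s depends on [2:s]
#5=t depends on [3:u, 4:s]
#6=s depends on [5:t]
#7=q depends on [6:s]
#8=t depends on [7:q]
#9=s depends on [8:t]
sources: [0:p]
N(rest) = Σ N(rest − s) over sources s of rest; N(one piece) = 1:
  size 1 → [9]=1
  size 2 → [8,9]=1
  size 3 → [7,8,9]=1
  size 4 → [6,7,8,9]=1
  size 5 → [5,6,7,8,9]=1
  size 6 → [3,5,6,7,8,9]=1  [4,5,6,7,8,9]=1
  size 7 → [2,4,5,6,7,8,9]=1  [3,4,5,6,7,8,9]=2
  size 8 → [2,3,4,5,6,7,8,9]=3
  first=0(p) contributes 3

3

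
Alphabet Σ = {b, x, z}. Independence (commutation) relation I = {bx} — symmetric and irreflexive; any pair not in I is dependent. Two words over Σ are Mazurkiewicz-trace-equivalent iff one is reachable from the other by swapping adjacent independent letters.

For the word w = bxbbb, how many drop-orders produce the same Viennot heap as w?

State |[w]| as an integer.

5

drop 0:b onto floor
drop 1:x onto floor
drop 2:b onto {0:b}
drop 3:b onto {2:b}
drop 4:b onto {3:b}
ground layer = {0:b, 1:x}
drop-orders for the pieces not yet dropped (sum over which currently-grounded one goes next):
  1 to go: {1} 1  {4} 1
  2 to go: {1,4} 2  {3,4} 1
  3 to go: {1,3,4} 3  {2,3,4} 1
  if 0:b drops first: 4 orders
  if 1:x drops first: 1 orders
heap linearizations: 5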